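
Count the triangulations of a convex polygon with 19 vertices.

The structures are counted by the Catalan number C_n. Here n = 19 - 2 = 17.
C_n = C(2n,n)/(n+1), so C_{17} = C(34,17)/18 = 2333606220/18.

Final answer: C_{17} = 129644790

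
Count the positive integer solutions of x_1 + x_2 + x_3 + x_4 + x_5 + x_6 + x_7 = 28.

Substitute x'_i = x_i - 1 (so x'_i >= 0). Then sum x'_i = 28 - 7 = 21.
Stars and bars: C(21+7-1, 7-1) = C(27,6).

Final answer: C(27,6) = 296010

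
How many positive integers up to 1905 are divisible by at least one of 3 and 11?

Multiples of 3: 635. Multiples of 11: 173. Of both (lcm=33): 57.
By inclusion-exclusion: 635 + 173 - 57.

Final answer: 751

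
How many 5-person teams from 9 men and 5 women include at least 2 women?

Sum over valid woman counts:
C(5,2)C(9,3) = 840
C(5,3)C(9,2) = 360
C(5,4)C(9,1) = 45
C(5,5)C(9,0) = 1
Total: 840 + 360 + 45 + 1.

Final answer: 1246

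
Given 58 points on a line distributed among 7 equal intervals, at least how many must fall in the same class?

By pigeonhole with 58 objects and 7 categories: ceiling(58/7).

Final answer: 9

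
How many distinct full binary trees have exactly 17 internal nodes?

The structures are counted by the Catalan number C_n. Here n = 17.
C_n = C(2n,n) - C(2n,n+1), so C_{17} = C(34,17) - C(34,18) = 2333606220 - 2203961430.

Final answer: C_{17} = 129644790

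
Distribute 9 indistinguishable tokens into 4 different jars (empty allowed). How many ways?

Stars and bars: C(n+k-1, k-1) = C(12,3).

Final answer: C(12,3) = 220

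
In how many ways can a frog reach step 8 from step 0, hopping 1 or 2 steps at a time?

Let f(n) count the ways. The last step is size 1 or 2, so f(n) = f(n-1) + f(n-2) with f(1)=1, f(2)=2.
Building up term by term: f(1)=1, f(2)=2, f(3)=3, f(4)=5, f(5)=8, f(6)=13, f(7)=21, f(8)=34.

Final answer: 34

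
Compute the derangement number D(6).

Use the recurrence D(n) = (n-1)(D(n-1) + D(n-2)) with D(0)=1, D(1)=0.
D(2) = 1 x (0 + 1) = 1
D(3) = 2 x (1 + 0) = 2
D(4) = 3 x (2 + 1) = 9
D(5) = 4 x (9 + 2) = 44
D(6) = 5 x (D(5) + D(4)) = 5 x (44 + 9)

Final answer: D(6) = 265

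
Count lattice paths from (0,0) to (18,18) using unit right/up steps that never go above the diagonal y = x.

Total monotonic paths to (18,18): C(36,18) = 9075135300.
A path is bad iff it touches y = x + 1; reflecting its initial segment maps bad paths bijectively onto all paths to (17,19), of which there are C(36,19) = 8597496600.
Valid Dyck paths: 9075135300 - 8597496600.
(Equivalently, C_{18} = C(36,18)/19 = 9075135300/19.)

Final answer: C_{18} = 477638700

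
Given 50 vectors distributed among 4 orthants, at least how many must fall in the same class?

By pigeonhole with 50 objects and 4 categories: ceiling(50/4).

Final answer: 13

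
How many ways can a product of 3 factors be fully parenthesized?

This is counted by the nth Catalan number C_n. Here n = 3 - 1 = 2.
C_n = (2n)!/(n!(n+1)!), so C_{2} = 4!/(2! x 3!) = C(4,2)/3 = 6/3.

Final answer: C_{2} = 2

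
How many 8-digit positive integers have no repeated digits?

First digit: 9 (not 0). Second: 9 (not first). Third: 8, etc.
Total: 9 x 9 x 8 x 7 x 6 x 5 x 4 x 3.

Final answer: 1632960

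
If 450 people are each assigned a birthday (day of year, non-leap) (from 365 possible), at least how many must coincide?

There are 365 possible values for birthday (day of year, non-leap). With 450 people and 365 categories, by pigeonhole: ceiling(450/365).

Final answer: 2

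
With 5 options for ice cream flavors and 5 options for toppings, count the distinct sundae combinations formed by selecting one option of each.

By the multiplication principle: 5 x 5.

Final answer: 25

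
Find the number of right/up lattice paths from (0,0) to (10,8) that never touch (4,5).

Total paths to (10,8): C(18,8) = 43758.
Paths through (4,5): C(9,5) x C(9,3) = 10584.
Avoiding (4,5): 43758 - 10584.

Final answer: 33174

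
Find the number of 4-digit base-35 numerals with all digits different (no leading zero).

First digit: 34 (nonzero). Second: 34 (not first). Third: 33, etc.
Total: 34 x 34 x 33 x 32.

Final answer: 1220736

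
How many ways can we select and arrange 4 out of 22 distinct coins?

P(22,4) = 22!/(22-4)! = 22!/18!.

Final answer: P(22,4) = 175560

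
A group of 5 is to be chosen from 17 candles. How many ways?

C(17,5) = 17!/(5! x (17-5)!).

Final answer: C(17,5) = 6188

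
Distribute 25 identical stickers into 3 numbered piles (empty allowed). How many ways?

Stars and bars: C(n+k-1, k-1) = C(27,2).

Final answer: C(27,2) = 351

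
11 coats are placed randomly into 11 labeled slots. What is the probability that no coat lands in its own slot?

Derangements satisfy D(n) = (n-1)(D(n-1) + D(n-2)), starting from D(0)=1, D(1)=0.
Building up: D(2)=1, D(3)=2, D(4)=9, D(5)=44, D(6)=265, D(7)=1854, D(8)=14833, D(9)=133496, D(10)=1334961, D(11)=14684570.
Total arrangements: 11! = 39916800.
Probability = D(11)/11! = 1468457/3991680.

Final answer: D(11)/11! = 14684570/39916800 = 0.367879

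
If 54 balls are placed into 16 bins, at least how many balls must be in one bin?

By the pigeonhole principle: ceiling(54/16).

Final answer: 4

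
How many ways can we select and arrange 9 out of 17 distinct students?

P(17,9) = 17!/(17-9)! = 17!/8!.

Final answer: P(17,9) = 8821612800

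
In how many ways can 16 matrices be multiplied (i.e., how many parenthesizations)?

The structures are counted by the Catalan number C_n. Here n = 16 - 1 = 15.
C_n = C(2n,n)/(n+1), so C_{15} = C(30,15)/16 = 155117520/16.

Final answer: C_{15} = 9694845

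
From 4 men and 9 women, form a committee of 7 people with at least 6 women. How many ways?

Sum over valid woman counts:
C(9,6)C(4,1) = 336
C(9,7)C(4,0) = 36
Total: 336 + 36.

Final answer: 372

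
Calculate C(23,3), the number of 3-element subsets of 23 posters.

C(23,3) = 23!/(3! x (23-3)!).

Final answer: C(23,3) = 1771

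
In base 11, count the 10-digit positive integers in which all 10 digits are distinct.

First digit: 10 (nonzero). Second: 10 (not first). Third: 9, etc.
Total: 10 x 10 x 9 x 8 x 7 x 6 x 5 x 4 x 3 x 2.

Final answer: 36288000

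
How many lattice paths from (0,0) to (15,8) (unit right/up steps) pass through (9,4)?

Paths (0,0)->(9,4): C(13,4) = 715.
Paths (9,4)->(15,8): C(10,4) = 210.
By multiplication principle: 715 x 210.

Final answer: 150150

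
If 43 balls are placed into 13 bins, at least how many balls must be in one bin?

By the pigeonhole principle: ceiling(43/13).

Final answer: 4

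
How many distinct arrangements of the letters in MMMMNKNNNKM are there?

Letters (K:2, M:5, N:4). Total letters: 11.
Permutations = 11!/(5! x 4! x 2!).

Final answer: 6930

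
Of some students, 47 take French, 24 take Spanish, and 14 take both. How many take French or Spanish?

|A union B| = |A| + |B| - |A intersect B| = 47 + 24 - 14.

Final answer: 57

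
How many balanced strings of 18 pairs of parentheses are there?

The structures are counted by the Catalan number C_n. Here n = 18 (pairs).
Using C_0 = 1 and C_(k+1) = C_k x 2(2k+1)/(k+2), build up term by term: C_1=1, C_2=2, C_3=5, C_4=14, C_5=42, C_6=132, C_7=429, C_8=1430, C_9=4862, C_10=16796, C_11=58786, C_12=208012, C_13=742900, C_14=2674440, C_15=9694845, C_16=35357670, C_17=129644790, C_18=477638700.

Final answer: C_{18} = 477638700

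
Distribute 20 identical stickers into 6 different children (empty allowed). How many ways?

Stars and bars: C(n+k-1, k-1) = C(25,5).

Final answer: C(25,5) = 53130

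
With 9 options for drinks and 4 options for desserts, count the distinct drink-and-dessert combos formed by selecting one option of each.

By the multiplication principle: 9 x 4.

Final answer: 36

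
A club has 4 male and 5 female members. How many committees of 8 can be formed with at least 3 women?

Sum over valid woman counts:
C(5,4)C(4,4) = 5
C(5,5)C(4,3) = 4
Total: 5 + 4.

Final answer: 9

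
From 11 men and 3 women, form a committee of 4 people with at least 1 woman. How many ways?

Sum over valid woman counts:
C(3,1)C(11,3) = 495
C(3,2)C(11,2) = 165
C(3,3)C(11,1) = 11
Total: 495 + 165 + 11.

Final answer: 671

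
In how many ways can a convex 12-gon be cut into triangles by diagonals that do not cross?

This is counted by the nth Catalan number C_n. Here n = 12 - 2 = 10.
C_n = C(2n,n)/(n+1), so C_{10} = C(20,10)/11 = 184756/11.

Final answer: C_{10} = 16796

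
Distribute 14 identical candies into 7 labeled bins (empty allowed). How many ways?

Stars and bars: C(n+k-1, k-1) = C(20,6).

Final answer: C(20,6) = 38760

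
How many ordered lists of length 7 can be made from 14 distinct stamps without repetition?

P(14,7) = 14!/(14-7)! = 14!/7!.

Final answer: P(14,7) = 17297280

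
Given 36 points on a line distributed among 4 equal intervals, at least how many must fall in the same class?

By pigeonhole with 36 objects and 4 categories: ceiling(36/4).

Final answer: 9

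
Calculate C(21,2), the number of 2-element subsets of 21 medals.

C(21,2) = 21!/(2! x (21-2)!).

Final answer: C(21,2) = 210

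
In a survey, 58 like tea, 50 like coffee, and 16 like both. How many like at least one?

|A union B| = |A| + |B| - |A intersect B| = 58 + 50 - 16.

Final answer: 92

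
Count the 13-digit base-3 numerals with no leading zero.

Leading digit: 2 options (nonzero). Other 12 digit(s): 3 options each.
Total: 2 x 3^12.

Final answer: 1062882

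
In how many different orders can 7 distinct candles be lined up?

The number of ways to arrange 7 distinct objects is 7!.

Final answer: 7! = 5040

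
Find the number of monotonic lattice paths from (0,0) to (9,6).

Each path has 9 right steps and 6 up steps in some order (15 steps total).
Choose which 6 of the 15 steps are up: C(15,6).

Final answer: C(15,6) = 5005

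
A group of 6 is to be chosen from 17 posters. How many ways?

C(17,6) = 17!/(6! x (17-6)!).

Final answer: C(17,6) = 12376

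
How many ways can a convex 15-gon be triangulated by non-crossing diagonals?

The structures are counted by the Catalan number C_n. Here n = 15 - 2 = 13.
C_n = C(2n,n)/(n+1), so C_{13} = C(26,13)/14 = 10400600/14.

Final answer: C_{13} = 742900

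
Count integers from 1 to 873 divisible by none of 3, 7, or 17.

|div by 3|=291, |div by 7|=124, |div by 17|=51.
|div by 3&7|=41, |div by 3&17|=17, |div by 7&17|=7, |div by all|=2.
By inclusion-exclusion, divisible by at least one: 291+124+51-41-17-7+2 = 403.
Not divisible by any: 873 - 403.

Final answer: 470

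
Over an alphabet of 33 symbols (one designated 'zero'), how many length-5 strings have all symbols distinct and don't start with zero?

First digit: 32 (nonzero). Second: 32 (not first). Third: 31, etc.
Total: 32 x 32 x 31 x 30 x 29.

Final answer: 27617280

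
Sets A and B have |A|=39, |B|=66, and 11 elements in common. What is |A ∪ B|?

|A union B| = |A| + |B| - |A intersect B| = 39 + 66 - 11.

Final answer: 94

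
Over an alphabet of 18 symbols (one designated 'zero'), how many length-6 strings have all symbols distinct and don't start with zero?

The leading digit has 17 choices (anything but zero); the next has 17 (anything but the first), then 16, and so on, one fewer each time.
Total: 17 x 17 x 16 x 15 x 14 x 13.

Final answer: 12623520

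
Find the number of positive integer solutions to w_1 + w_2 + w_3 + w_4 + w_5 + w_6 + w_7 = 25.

Substitute w'_i = w_i - 1 (so w'_i >= 0). Then sum w'_i = 25 - 7 = 18.
Stars and bars: C(18+7-1, 7-1) = C(24,6).

Final answer: C(24,6) = 134596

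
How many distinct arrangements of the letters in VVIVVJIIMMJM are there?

Letters (I:3, J:2, M:3, V:4). Total letters: 12.
Permutations = 12!/(4! x 3! x 3! x 2!).

Final answer: 277200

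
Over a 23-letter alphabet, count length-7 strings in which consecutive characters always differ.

First character: 23 choices. Each subsequent: 22 choices (must differ from the previous one).
Total: 23 x 22^6.

Final answer: 23 x 22^{6} = 2607737792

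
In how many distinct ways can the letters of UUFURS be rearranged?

Letters (F:1, R:1, S:1, U:3). Total letters: 6.
Permutations = 6!/(3!).

Final answer: 120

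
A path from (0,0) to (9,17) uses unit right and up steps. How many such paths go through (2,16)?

Paths (0,0)->(2,16): C(18,16) = 153.
Paths (2,16)->(9,17): C(8,1) = 8.
By multiplication principle: 153 x 8.

Final answer: 1224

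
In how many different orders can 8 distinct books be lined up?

The number of ways to arrange 8 distinct objects is 8!.

Final answer: 8! = 40320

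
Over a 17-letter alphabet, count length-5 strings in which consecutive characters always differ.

Let g(n) count such strings. g(1) = 17, and each valid string of length n-1 extends in 16 ways (any symbol but the last), so g(n) = 16 g(n-1).
Total: g(5) = 17 x 16^4.

Final answer: 17 x 16^{4} = 1114112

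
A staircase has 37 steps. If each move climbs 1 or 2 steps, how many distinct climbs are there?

Let f(n) count the ways. The last step is size 1 or 2, so f(n) = f(n-1) + f(n-2) with f(1)=1, f(2)=2.
Computing successive values: f(1)=1, f(2)=2, f(3)=3, f(4)=5, f(5)=8, f(6)=13, f(7)=21, f(8)=34, f(9)=55, f(10)=89, f(11)=144, f(12)=233, f(13)=377, f(14)=610, f(15)=987, f(16)=1597, f(17)=2584, f(18)=4181, f(19)=6765, f(20)=10946, f(21)=17711, f(22)=28657, f(23)=46368, f(24)=75025, f(25)=121393, f(26)=196418, f(27)=317811, f(28)=514229, f(29)=832040, f(30)=1346269, f(31)=2178309, f(32)=3524578, f(33)=5702887, f(34)=9227465, f(35)=14930352, f(36)=24157817, f(37)=39088169.

Final answer: 39088169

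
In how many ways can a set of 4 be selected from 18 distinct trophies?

C(18,4) = 18!/(4! x (18-4)!).

Final answer: C(18,4) = 3060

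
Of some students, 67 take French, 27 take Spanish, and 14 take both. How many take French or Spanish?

|A union B| = |A| + |B| - |A intersect B| = 67 + 27 - 14.

Final answer: 80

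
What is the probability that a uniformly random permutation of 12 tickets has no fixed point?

D(n) = (n-1)(D(n-1) + D(n-2)), D(0)=1, D(1)=0.
Building up: D(2)=1, D(3)=2, D(4)=9, D(5)=44, D(6)=265, D(7)=1854, D(8)=14833, D(9)=133496, D(10)=1334961, D(11)=14684570, D(12)=176214841.
Total arrangements: 12! = 479001600.
Probability = D(12)/12! = 16019531/43545600.

Final answer: D(12)/12! = 176214841/479001600 = 0.367879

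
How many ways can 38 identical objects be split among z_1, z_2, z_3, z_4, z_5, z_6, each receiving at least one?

Substitute z'_i = z_i - 1 (so z'_i >= 0). Then sum z'_i = 38 - 6 = 32.
Stars and bars: C(32+6-1, 6-1) = C(37,5).

Final answer: C(37,5) = 435897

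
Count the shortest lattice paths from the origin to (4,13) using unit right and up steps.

Each path has 4 right steps and 13 up steps in some order (17 steps total).
Choose which 13 of the 17 steps are up: C(17,13).

Final answer: C(17,13) = 2380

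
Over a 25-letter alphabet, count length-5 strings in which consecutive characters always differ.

First character: 25 choices. Each subsequent: 24 choices (must differ from the previous one).
Total: 25 x 24^4.

Final answer: 25 x 24^{4} = 8294400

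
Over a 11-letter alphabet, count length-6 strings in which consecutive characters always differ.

First character: 11 choices. Each subsequent: 10 choices (must differ from the previous one).
Total: 11 x 10^5.

Final answer: 11 x 10^{5} = 1100000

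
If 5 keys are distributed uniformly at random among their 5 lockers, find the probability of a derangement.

Use the recurrence D(n) = (n-1)(D(n-1) + D(n-2)) with D(0)=1, D(1)=0.
Building up: D(2)=1, D(3)=2, D(4)=9, D(5)=44.
Total arrangements: 5! = 120.
Probability = D(5)/5! = 11/30.

Final answer: D(5)/5! = 44/120 = 0.366667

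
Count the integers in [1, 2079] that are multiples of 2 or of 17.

Multiples of 2: 1039. Multiples of 17: 122. Of both (lcm=34): 61.
By inclusion-exclusion: 1039 + 122 - 61.

Final answer: 1100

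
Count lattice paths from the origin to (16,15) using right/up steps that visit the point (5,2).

Paths (0,0)->(5,2): C(7,2) = 21.
Paths (5,2)->(16,15): C(24,13) = 2496144.
By multiplication principle: 21 x 2496144.

Final answer: 52419024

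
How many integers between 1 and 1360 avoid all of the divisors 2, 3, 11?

|div by 2|=680, |div by 3|=453, |div by 11|=123.
|div by 2&3|=226, |div by 2&11|=61, |div by 3&11|=41, |div by all|=20.
By inclusion-exclusion, divisible by at least one: 680+453+123-226-61-41+20 = 948.
Not divisible by any: 1360 - 948.

Final answer: 412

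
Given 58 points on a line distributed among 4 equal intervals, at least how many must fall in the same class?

By pigeonhole with 58 objects and 4 categories: ceiling(58/4).

Final answer: 15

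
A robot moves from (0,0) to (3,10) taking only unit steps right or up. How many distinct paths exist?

Each path has 3 right steps and 10 up steps in some order (13 steps total).
Choose which 10 of the 13 steps are up: C(13,10).

Final answer: C(13,10) = 286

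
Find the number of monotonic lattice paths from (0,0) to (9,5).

Each path has 9 right steps and 5 up steps in some order (14 steps total).
Choose which 5 of the 14 steps are up: C(14,5).

Final answer: C(14,5) = 2002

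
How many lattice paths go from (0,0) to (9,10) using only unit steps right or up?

Each path has 9 right steps and 10 up steps in some order (19 steps total).
Choose which 10 of the 19 steps are up: C(19,10).

Final answer: C(19,10) = 92378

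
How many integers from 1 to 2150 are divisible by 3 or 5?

Multiples of 3: 716. Multiples of 5: 430. Of both (lcm=15): 143.
By inclusion-exclusion: 716 + 430 - 143.

Final answer: 1003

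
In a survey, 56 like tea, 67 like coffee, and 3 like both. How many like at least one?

|A union B| = |A| + |B| - |A intersect B| = 56 + 67 - 3.

Final answer: 120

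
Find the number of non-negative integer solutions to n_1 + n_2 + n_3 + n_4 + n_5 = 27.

Stars and bars with 27 stars and 4 bars:
C(27+5-1, 5-1) = C(31,4).

Final answer: C(31,4) = 31465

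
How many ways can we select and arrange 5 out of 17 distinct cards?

P(17,5) = 17!/(17-5)! = 17!/12!.

Final answer: P(17,5) = 742560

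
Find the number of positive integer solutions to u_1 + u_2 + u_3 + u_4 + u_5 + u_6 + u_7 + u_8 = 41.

Substitute u'_i = u_i - 1 (so u'_i >= 0). Then sum u'_i = 41 - 8 = 33.
Stars and bars: C(33+8-1, 8-1) = C(40,7).

Final answer: C(40,7) = 18643560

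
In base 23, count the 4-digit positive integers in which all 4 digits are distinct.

The leading digit has 22 choices (anything but zero); the next has 22 (anything but the first), then 21, and so on, one fewer each time.
Total: 22 x 22 x 21 x 20.

Final answer: 203280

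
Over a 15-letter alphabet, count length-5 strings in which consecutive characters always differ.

Let g(n) count such strings. g(1) = 15, and each valid string of length n-1 extends in 14 ways (any symbol but the last), so g(n) = 14 g(n-1).
Total: g(5) = 15 x 14^4.

Final answer: 15 x 14^{4} = 576240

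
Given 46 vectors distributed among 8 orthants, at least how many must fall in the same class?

By pigeonhole with 46 objects and 8 categories: ceiling(46/8).

Final answer: 6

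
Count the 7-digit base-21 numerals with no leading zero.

Leading digit: 20 options (nonzero). Other 6 digit(s): 21 options each.
Total: 20 x 21^6.

Final answer: 1715322420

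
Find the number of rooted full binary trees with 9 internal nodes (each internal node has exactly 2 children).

This is a standard Catalan-number count: the answer is C_n. Here n = 9.
Using C_0 = 1 and C_(k+1) = C_k x 2(2k+1)/(k+2), build up term by term: C_1=1, C_2=2, C_3=5, C_4=14, C_5=42, C_6=132, C_7=429, C_8=1430, C_9=4862.

Final answer: C_{9} = 4862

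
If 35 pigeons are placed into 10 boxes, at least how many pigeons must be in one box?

By the pigeonhole principle: ceiling(35/10).

Final answer: 4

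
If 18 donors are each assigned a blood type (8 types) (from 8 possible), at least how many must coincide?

There are 8 possible values for blood type (8 types). With 18 donors and 8 categories, by pigeonhole: ceiling(18/8).

Final answer: 3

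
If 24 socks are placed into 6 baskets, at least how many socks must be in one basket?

By the pigeonhole principle: ceiling(24/6).

Final answer: 4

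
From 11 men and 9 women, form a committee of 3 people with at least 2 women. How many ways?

Sum over valid woman counts:
C(9,2)C(11,1) = 396
C(9,3)C(11,0) = 84
Total: 396 + 84.

Final answer: 480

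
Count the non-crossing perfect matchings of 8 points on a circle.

The structures are counted by the Catalan number C_n. Here n = 8/2 = 4.
Using C_0 = 1 and C_(k+1) = C_k x 2(2k+1)/(k+2), build up term by term: C_1=1, C_2=2, C_3=5, C_4=14.

Final answer: C_{4} = 14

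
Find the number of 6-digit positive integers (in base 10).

First digit: 9 choices (1-9). Each of the remaining 5 digits: 10 choices.
Total: 9 x 10^5.

Final answer: 900000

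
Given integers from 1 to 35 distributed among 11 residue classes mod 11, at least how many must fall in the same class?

By pigeonhole with 35 objects and 11 categories: ceiling(35/11).

Final answer: 4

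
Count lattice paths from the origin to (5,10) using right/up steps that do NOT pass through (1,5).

Total paths to (5,10): C(15,10) = 3003.
Paths through (1,5): C(6,5) x C(9,5) = 756.
Avoiding (1,5): 3003 - 756.

Final answer: 2247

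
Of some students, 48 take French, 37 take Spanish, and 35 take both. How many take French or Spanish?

|A union B| = |A| + |B| - |A intersect B| = 48 + 37 - 35.

Final answer: 50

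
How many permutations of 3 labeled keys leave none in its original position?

D(n) = (n-1)(D(n-1) + D(n-2)), D(0)=1, D(1)=0.
D(2) = 1 x (0 + 1) = 1
D(3) = 2 x (D(2) + D(1)) = 2 x (1 + 0)

Final answer: D(3) = 2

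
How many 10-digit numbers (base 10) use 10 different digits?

First digit: 9 (not 0). Second: 9 (not first). Third: 8, etc.
Total: 9 x 9 x 8 x 7 x 6 x 5 x 4 x 3 x 2 x 1.

Final answer: 3265920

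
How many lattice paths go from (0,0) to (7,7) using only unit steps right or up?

Each path has 7 right steps and 7 up steps in some order (14 steps total).
Choose which 7 of the 14 steps are up: C(14,7).

Final answer: C(14,7) = 3432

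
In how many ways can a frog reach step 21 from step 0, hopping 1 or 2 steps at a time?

Let f(n) be the number of climbs. Removing the last move (1 or 2 steps) gives f(n) = f(n-1) + f(n-2); base cases f(1)=1, f(2)=2.
Computing successive values: f(1)=1, f(2)=2, f(3)=3, f(4)=5, f(5)=8, f(6)=13, f(7)=21, f(8)=34, f(9)=55, f(10)=89, f(11)=144, f(12)=233, f(13)=377, f(14)=610, f(15)=987, f(16)=1597, f(17)=2584, f(18)=4181, f(19)=6765, f(20)=10946, f(21)=17711.

Final answer: 17711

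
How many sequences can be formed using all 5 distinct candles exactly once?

The number of ways to arrange 5 distinct objects is 5!.

Final answer: 5! = 120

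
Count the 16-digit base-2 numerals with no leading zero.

These are the integers in [2^15, 2^16), so the count is 2^16 - 2^15 = 1 x 2^15.

Final answer: 32768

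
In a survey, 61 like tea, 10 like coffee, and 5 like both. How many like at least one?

|A union B| = |A| + |B| - |A intersect B| = 61 + 10 - 5.

Final answer: 66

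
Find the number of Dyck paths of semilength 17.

Total monotonic paths to (17,17): C(34,17) = 2333606220.
A path is bad iff it touches y = x + 1; reflecting its initial segment maps bad paths bijectively onto all paths to (16,18), of which there are C(34,18) = 2203961430.
Valid Dyck paths: 2333606220 - 2203961430.
(Check: C(34,17) - C(34,18) = C(34,17)/18, the Catalan number C_{17}.)

Final answer: C_{17} = 129644790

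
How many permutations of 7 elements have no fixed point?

Use the recurrence D(n) = (n-1)(D(n-1) + D(n-2)) with D(0)=1, D(1)=0.
Building up: D(2)=1, D(3)=2, D(4)=9, D(5)=44, D(6)=265.
D(7) = 6 x (D(6) + D(5)) = 6 x (265 + 44).

Final answer: D(7) = 1854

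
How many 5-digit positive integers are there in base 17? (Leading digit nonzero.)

Leading digit: 16 options (nonzero). Other 4 digit(s): 17 options each.
Total: 16 x 17^4.

Final answer: 1336336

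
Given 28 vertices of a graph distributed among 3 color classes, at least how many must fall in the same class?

By pigeonhole with 28 objects and 3 categories: ceiling(28/3).

Final answer: 10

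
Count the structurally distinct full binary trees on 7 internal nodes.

This is counted by the nth Catalan number C_n. Here n = 7.
C_n = C(2n,n)/(n+1), so C_{7} = C(14,7)/8 = 3432/8.

Final answer: C_{7} = 429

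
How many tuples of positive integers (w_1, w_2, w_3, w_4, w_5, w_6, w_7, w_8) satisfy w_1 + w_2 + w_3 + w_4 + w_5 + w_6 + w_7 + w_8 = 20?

Substitute w'_i = w_i - 1 (so w'_i >= 0). Then sum w'_i = 20 - 8 = 12.
Stars and bars: C(12+8-1, 8-1) = C(19,7).

Final answer: C(19,7) = 50388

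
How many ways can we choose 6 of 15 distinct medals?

C(15,6) = 15!/(6! x 9!).

Final answer: \binom{15}{6} = 5005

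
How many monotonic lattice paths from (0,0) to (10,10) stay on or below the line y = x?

Total monotonic paths to (10,10): C(20,10) = 184756.
Paths that cross above y=x (reflection bijection): C(20,11) = 167960.
Valid Dyck paths: 184756 - 167960.
(This is the Catalan number C_{10}.)

Final answer: C_{10} = 16796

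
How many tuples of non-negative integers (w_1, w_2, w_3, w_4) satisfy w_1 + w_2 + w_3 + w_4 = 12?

Stars and bars with 12 stars and 3 bars:
C(12+4-1, 4-1) = C(15,3).

Final answer: C(15,3) = 455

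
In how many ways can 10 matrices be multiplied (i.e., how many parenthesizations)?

The structures are counted by the Catalan number C_n. Here n = 10 - 1 = 9.
C_n = C(2n,n) - C(2n,n+1), so C_{9} = C(18,9) - C(18,10) = 48620 - 43758.

Final answer: C_{9} = 4862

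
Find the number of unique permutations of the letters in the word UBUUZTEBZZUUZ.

Letters (B:2, E:1, T:1, U:5, Z:4). Total letters: 13.
Permutations = 13!/(5! x 4! x 2!).

Final answer: 1081080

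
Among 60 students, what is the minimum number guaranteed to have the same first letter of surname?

There are 26 possible values for first letter of surname. With 60 students and 26 categories, by pigeonhole: ceiling(60/26).

Final answer: 3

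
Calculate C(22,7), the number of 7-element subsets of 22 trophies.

C(22,7) = 22!/(7! x (22-7)!).

Final answer: C(22,7) = 170544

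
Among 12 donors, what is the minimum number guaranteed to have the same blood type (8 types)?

There are 8 possible values for blood type (8 types). With 12 donors and 8 categories, by pigeonhole: ceiling(12/8).

Final answer: 2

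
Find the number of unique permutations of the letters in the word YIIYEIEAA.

Letters (A:2, E:2, I:3, Y:2). Total letters: 9.
Permutations = 9!/(3! x 2! x 2! x 2!).

Final answer: 7560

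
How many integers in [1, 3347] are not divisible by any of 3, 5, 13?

|div by 3|=1115, |div by 5|=669, |div by 13|=257.
|div by 3&5|=223, |div by 3&13|=85, |div by 5&13|=51, |div by all|=17.
By inclusion-exclusion, divisible by at least one: 1115+669+257-223-85-51+17 = 1699.
Not divisible by any: 3347 - 1699.

Final answer: 1648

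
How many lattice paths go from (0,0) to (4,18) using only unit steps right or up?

Each path has 4 right steps and 18 up steps in some order (22 steps total).
Choose which 18 of the 22 steps are up: C(22,18).

Final answer: C(22,18) = 7315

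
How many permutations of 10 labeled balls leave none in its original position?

Derangements satisfy D(n) = (n-1)(D(n-1) + D(n-2)), starting from D(0)=1, D(1)=0.
D(2) = 1 x (0 + 1) = 1
D(3) = 2 x (1 + 0) = 2
D(4) = 3 x (2 + 1) = 9
D(5) = 4 x (9 + 2) = 44
D(6) = 5 x (44 + 9) = 265
D(7) = 6 x (265 + 44) = 1854
D(8) = 7 x (1854 + 265) = 14833
D(9) = 8 x (14833 + 1854) = 133496
D(10) = 9 x (D(9) + D(8)) = 9 x (133496 + 14833)

Final answer: D(10) = 1334961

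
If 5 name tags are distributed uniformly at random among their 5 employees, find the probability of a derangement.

Use the recurrence D(n) = (n-1)(D(n-1) + D(n-2)) with D(0)=1, D(1)=0.
Building up: D(2)=1, D(3)=2, D(4)=9, D(5)=44.
Total arrangements: 5! = 120.
Probability = D(5)/5! = 11/30.

Final answer: D(5)/5! = 44/120 = 0.366667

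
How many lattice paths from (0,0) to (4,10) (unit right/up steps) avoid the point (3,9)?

Total paths to (4,10): C(14,10) = 1001.
Paths through (3,9): C(12,9) x C(2,1) = 440.
Avoiding (3,9): 1001 - 440.

Final answer: 561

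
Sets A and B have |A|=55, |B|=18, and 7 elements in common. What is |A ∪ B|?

|A union B| = |A| + |B| - |A intersect B| = 55 + 18 - 7.

Final answer: 66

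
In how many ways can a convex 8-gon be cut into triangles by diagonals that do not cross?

The structures are counted by the Catalan number C_n. Here n = 8 - 2 = 6.
C_n = (2n)!/(n!(n+1)!), so C_{6} = 12!/(6! x 7!) = C(12,6)/7 = 924/7.

Final answer: C_{6} = 132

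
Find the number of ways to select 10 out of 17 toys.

C(17,10) = 17!/(10! x 7!).

Final answer: \binom{17}{10} = 19448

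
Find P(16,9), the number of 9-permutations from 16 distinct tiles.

P(16,9) = 16!/(16-9)! = 16!/7!.

Final answer: P(16,9) = 4151347200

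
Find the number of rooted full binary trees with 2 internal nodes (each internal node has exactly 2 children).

The structures are counted by the Catalan number C_n. Here n = 2.
Using C_0 = 1 and C_(k+1) = C_k x 2(2k+1)/(k+2), build up term by term: C_1=1, C_2=2.

Final answer: C_{2} = 2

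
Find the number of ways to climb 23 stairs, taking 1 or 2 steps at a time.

Condition on the final move: it is a 1-step (f(n-1) ways to get there) or a 2-step (f(n-2) ways), so f(n) = f(n-1) + f(n-2), with f(1)=1, f(2)=2.
Iterating the recurrence: f(1)=1, f(2)=2, f(3)=3, f(4)=5, f(5)=8, f(6)=13, f(7)=21, f(8)=34, f(9)=55, f(10)=89, f(11)=144, f(12)=233, f(13)=377, f(14)=610, f(15)=987, f(16)=1597, f(17)=2584, f(18)=4181, f(19)=6765, f(20)=10946, f(21)=17711, f(22)=28657, f(23)=46368.

Final answer: 46368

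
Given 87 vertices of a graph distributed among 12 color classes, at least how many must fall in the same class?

By pigeonhole with 87 objects and 12 categories: ceiling(87/12).

Final answer: 8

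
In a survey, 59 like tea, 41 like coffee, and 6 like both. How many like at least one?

|A union B| = |A| + |B| - |A intersect B| = 59 + 41 - 6.

Final answer: 94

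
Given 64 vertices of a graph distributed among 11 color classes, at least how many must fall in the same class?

By pigeonhole with 64 objects and 11 categories: ceiling(64/11).

Final answer: 6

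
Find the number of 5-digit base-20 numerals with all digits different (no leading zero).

The leading digit has 19 choices (anything but zero); the next has 19 (anything but the first), then 18, and so on, one fewer each time.
Total: 19 x 19 x 18 x 17 x 16.

Final answer: 1767456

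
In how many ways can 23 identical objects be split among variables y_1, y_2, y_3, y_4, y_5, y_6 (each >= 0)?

Stars and bars with 23 stars and 5 bars:
C(23+6-1, 6-1) = C(28,5).

Final answer: C(28,5) = 98280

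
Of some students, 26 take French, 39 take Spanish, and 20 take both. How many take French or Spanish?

|A union B| = |A| + |B| - |A intersect B| = 26 + 39 - 20.

Final answer: 45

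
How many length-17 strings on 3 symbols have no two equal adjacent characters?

First character: 3 choices. Each subsequent: 2 choices (must differ from the previous one).
Total: 3 x 2^16.

Final answer: 3 x 2^{16} = 196608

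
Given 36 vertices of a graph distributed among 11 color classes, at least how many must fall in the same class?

By pigeonhole with 36 objects and 11 categories: ceiling(36/11).

Final answer: 4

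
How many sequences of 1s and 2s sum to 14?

Condition on the final move: it is a 1-step (f(n-1) ways to get there) or a 2-step (f(n-2) ways), so f(n) = f(n-1) + f(n-2), with f(1)=1, f(2)=2.
Computing successive values: f(1)=1, f(2)=2, f(3)=3, f(4)=5, f(5)=8, f(6)=13, f(7)=21, f(8)=34, f(9)=55, f(10)=89, f(11)=144, f(12)=233, f(13)=377, f(14)=610.

Final answer: 610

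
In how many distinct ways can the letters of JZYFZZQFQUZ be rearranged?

Letters (F:2, J:1, Q:2, U:1, Y:1, Z:4). Total letters: 11.
Permutations = 11!/(4! x 2! x 2!).

Final answer: 415800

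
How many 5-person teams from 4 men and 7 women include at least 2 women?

Sum over valid woman counts:
C(7,2)C(4,3) = 84
C(7,3)C(4,2) = 210
C(7,4)C(4,1) = 140
C(7,5)C(4,0) = 21
Total: 84 + 210 + 140 + 21.

Final answer: 455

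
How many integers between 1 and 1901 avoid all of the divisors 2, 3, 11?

|div by 2|=950, |div by 3|=633, |div by 11|=172.
|div by 2&3|=316, |div by 2&11|=86, |div by 3&11|=57, |div by all|=28.
By inclusion-exclusion, divisible by at least one: 950+633+172-316-86-57+28 = 1324.
Not divisible by any: 1901 - 1324.

Final answer: 577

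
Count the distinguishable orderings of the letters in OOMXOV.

Letters (M:1, O:3, V:1, X:1). Total letters: 6.
Permutations = 6!/(3!).

Final answer: 120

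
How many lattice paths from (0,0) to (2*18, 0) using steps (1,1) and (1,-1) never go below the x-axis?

Total monotonic paths to (18,18): C(36,18) = 9075135300.
A path is bad iff it touches y = x + 1; reflecting its initial segment maps bad paths bijectively onto all paths to (17,19), of which there are C(36,19) = 8597496600.
Valid Dyck paths: 9075135300 - 8597496600.
(Equivalently, C_{18} = C(36,18)/19 = 9075135300/19.)

Final answer: C_{18} = 477638700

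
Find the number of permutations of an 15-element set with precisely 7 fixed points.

Choose which 7 elements are fixed: C(15,7) = 6435.
Derange the remaining 8 using D(j) = (j-1)(D(j-1) + D(j-2)), D(0)=1, D(1)=0: D(2)=1, D(3)=2, D(4)=9, D(5)=44, D(6)=265, D(7)=1854, D(8)=14833.
Total: 6435 x 14833.

Final answer: C(15,7) D(8) = 95450355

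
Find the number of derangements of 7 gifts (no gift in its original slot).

Derangements satisfy D(n) = (n-1)(D(n-1) + D(n-2)), starting from D(0)=1, D(1)=0.
D(2) = 1 x (0 + 1) = 1
D(3) = 2 x (1 + 0) = 2
D(4) = 3 x (2 + 1) = 9
D(5) = 4 x (9 + 2) = 44
D(6) = 5 x (44 + 9) = 265
D(7) = 6 x (D(6) + D(5)) = 6 x (265 + 44)

Final answer: D(7) = 1854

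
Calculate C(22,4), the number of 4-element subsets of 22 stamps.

C(22,4) = 22!/(4! x 18!).

Final answer: \binom{22}{4} = 7315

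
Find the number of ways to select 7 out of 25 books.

C(25,7) = 25!/(7! x (25-7)!).

Final answer: C(25,7) = 480700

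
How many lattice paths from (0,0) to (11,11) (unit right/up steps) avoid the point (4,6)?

Total paths to (11,11): C(22,11) = 705432.
Paths through (4,6): C(10,6) x C(12,5) = 166320.
Avoiding (4,6): 705432 - 166320.

Final answer: 539112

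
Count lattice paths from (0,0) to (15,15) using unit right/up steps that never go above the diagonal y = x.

Total monotonic paths to (15,15): C(30,15) = 155117520.
Reflecting each bad path at its first crossing gives a bijection with paths to (14,16): C(30,16) = 145422675.
Valid Dyck paths: 155117520 - 145422675.
(Equivalently, C_{15} = C(30,15)/16 = 155117520/16.)

Final answer: C_{15} = 9694845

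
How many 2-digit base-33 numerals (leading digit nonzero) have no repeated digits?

First digit: 32 (nonzero). Second: 32 (not first). Third: 31, etc.
Total: 32 x 32.

Final answer: 1024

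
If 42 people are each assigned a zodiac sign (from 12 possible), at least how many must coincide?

There are 12 possible values for zodiac sign. With 42 people and 12 categories, by pigeonhole: ceiling(42/12).

Final answer: 4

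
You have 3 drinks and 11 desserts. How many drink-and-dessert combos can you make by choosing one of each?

By the multiplication principle: 3 x 11.

Final answer: 33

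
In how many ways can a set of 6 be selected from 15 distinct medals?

C(15,6) = 15!/(6! x (15-6)!).

Final answer: C(15,6) = 5005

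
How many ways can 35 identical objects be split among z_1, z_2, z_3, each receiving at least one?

Substitute z'_i = z_i - 1 (so z'_i >= 0). Then sum z'_i = 35 - 3 = 32.
Stars and bars: C(32+3-1, 3-1) = C(34,2).

Final answer: C(34,2) = 561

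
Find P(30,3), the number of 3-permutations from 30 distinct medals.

P(30,3) = 30!/(30-3)! = 30!/27!.

Final answer: P(30,3) = 24360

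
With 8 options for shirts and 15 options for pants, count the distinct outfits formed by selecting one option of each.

By the multiplication principle: 8 x 15.

Final answer: 120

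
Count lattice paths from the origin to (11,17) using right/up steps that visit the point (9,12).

Paths (0,0)->(9,12): C(21,12) = 293930.
Paths (9,12)->(11,17): C(7,5) = 21.
By multiplication principle: 293930 x 21.

Final answer: 6172530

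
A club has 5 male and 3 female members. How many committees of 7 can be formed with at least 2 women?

Sum over valid woman counts:
C(3,2)C(5,5) = 3
C(3,3)C(5,4) = 5
Total: 3 + 5.

Final answer: 8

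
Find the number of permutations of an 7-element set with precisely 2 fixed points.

Choose which 2 elements are fixed: C(7,2) = 21.
Derange the remaining 5 using D(j) = (j-1)(D(j-1) + D(j-2)), D(0)=1, D(1)=0: D(2)=1, D(3)=2, D(4)=9, D(5)=44.
Total: 21 x 44.

Final answer: C(7,2) D(5) = 924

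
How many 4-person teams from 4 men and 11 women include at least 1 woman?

Sum over valid woman counts:
C(11,1)C(4,3) = 44
C(11,2)C(4,2) = 330
C(11,3)C(4,1) = 660
C(11,4)C(4,0) = 330
Total: 44 + 330 + 660 + 330.

Final answer: 1364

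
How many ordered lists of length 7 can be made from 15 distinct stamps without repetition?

P(15,7) = 15!/(15-7)! = 15!/8!.

Final answer: P(15,7) = 32432400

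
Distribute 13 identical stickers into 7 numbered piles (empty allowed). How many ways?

Stars and bars: C(n+k-1, k-1) = C(19,6).

Final answer: C(19,6) = 27132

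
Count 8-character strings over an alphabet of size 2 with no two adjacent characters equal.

First character: 2 choices. Each subsequent: 1 choices (must differ from the previous one).
Total: 2 x 1^7.

Final answer: 2 x 1^{7} = 2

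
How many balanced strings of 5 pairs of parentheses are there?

This is counted by the nth Catalan number C_n. Here n = 5 (pairs).
C_n = C(2n,n) - C(2n,n+1), so C_{5} = C(10,5) - C(10,6) = 252 - 210.

Final answer: C_{5} = 42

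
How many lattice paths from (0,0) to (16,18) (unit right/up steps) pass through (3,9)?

Paths (0,0)->(3,9): C(12,9) = 220.
Paths (3,9)->(16,18): C(22,9) = 497420.
By multiplication principle: 220 x 497420.

Final answer: 109432400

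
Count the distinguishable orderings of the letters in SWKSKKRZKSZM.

Letters (K:4, M:1, R:1, S:3, W:1, Z:2). Total letters: 12.
Permutations = 12!/(4! x 3! x 2!).

Final answer: 1663200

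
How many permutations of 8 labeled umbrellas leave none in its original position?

D(n) = (n-1)(D(n-1) + D(n-2)), D(0)=1, D(1)=0.
D(2) = 1 x (0 + 1) = 1
D(3) = 2 x (1 + 0) = 2
D(4) = 3 x (2 + 1) = 9
D(5) = 4 x (9 + 2) = 44
D(6) = 5 x (44 + 9) = 265
D(7) = 6 x (265 + 44) = 1854
D(8) = 7 x (D(7) + D(6)) = 7 x (1854 + 265)

Final answer: D(8) = 14833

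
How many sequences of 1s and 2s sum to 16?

Let f(n) count the ways. The last step is size 1 or 2, so f(n) = f(n-1) + f(n-2) with f(1)=1, f(2)=2.
Building up term by term: f(1)=1, f(2)=2, f(3)=3, f(4)=5, f(5)=8, f(6)=13, f(7)=21, f(8)=34, f(9)=55, f(10)=89, f(11)=144, f(12)=233, f(13)=377, f(14)=610, f(15)=987, f(16)=1597.

Final answer: 1597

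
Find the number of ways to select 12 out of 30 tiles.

C(30,12) = 30!/(12! x 18!).

Final answer: \binom{30}{12} = 86493225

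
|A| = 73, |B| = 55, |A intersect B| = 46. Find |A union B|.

|A union B| = |A| + |B| - |A intersect B| = 73 + 55 - 46.

Final answer: 82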